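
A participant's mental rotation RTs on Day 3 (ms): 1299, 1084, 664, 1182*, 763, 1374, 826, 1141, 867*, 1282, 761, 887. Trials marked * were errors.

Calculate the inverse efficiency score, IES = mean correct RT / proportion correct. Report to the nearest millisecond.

1210 ms

Correct trials (n=10): 1299, 1084, 664, 763, 1374, 826, 1141, 1282, 761, 887
Mean correct RT = 10081/10 = 1008.1000 ms
Proportion correct = 10/12
IES = 1008.1000 / (10/12) = 1209.720 ms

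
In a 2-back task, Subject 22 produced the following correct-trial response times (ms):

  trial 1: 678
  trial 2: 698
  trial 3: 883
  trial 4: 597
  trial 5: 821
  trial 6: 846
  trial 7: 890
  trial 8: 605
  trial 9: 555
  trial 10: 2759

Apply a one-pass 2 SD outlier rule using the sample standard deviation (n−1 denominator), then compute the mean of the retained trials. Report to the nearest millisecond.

730 ms

n = 10, ΣRT = 9332, M = 933.200
Σ(x−M)² = 3842351.60; s = √(3842351.60/9) = 653.397
Cutoffs: 933.200 ± 2·653.397 → [-373.6, 2240.0]
Outside: 2759 → excluded.
Retained (n=9): Σ = 6573, mean = 6573/9 = 730.333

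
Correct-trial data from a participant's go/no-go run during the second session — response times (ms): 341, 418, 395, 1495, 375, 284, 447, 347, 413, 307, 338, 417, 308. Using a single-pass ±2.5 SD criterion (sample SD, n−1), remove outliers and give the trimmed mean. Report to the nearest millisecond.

366 ms

n = 13, ΣRT = 5885, M = 452.692
Σ(x−M)² = 1207274.77; s = √(1207274.77/12) = 317.185
Cutoffs: 452.692 ± 2.5·317.185 → [-340.3, 1245.7]
Outside: 1495 → excluded.
Retained (n=12): Σ = 4390, mean = 4390/12 = 365.833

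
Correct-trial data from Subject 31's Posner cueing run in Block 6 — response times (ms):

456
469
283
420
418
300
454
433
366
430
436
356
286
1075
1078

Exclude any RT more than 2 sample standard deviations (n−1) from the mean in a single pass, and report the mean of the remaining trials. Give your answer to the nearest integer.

393 ms

n = 15, ΣRT = 7260, M = 484.000
Σ(x−M)² = 864068.00; s = √(864068.00/14) = 248.433
Cutoffs: 484.000 ± 2·248.433 → [-12.9, 980.9]
Outside: 1075, 1078 → excluded.
Retained (n=13): Σ = 5107, mean = 5107/13 = 392.846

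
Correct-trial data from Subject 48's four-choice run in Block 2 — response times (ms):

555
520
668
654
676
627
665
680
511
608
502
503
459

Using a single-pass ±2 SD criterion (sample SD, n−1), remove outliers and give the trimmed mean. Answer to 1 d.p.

n = 13, ΣRT = 7628, M = 586.769
Σ(x−M)² = 77698.31; s = √(77698.31/12) = 80.467
Cutoffs: 586.769 ± 2·80.467 → [425.8, 747.7]
No RTs fall outside the cutoffs; all 13 retained. Mean = 7628/13 = 586.769

586.8 ms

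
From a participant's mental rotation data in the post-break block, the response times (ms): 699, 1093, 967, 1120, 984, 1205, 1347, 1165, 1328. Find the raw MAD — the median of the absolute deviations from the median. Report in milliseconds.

136 ms

Sorted: 699, 967, 984, 1093, 1120, 1165, 1205, 1328, 1347 → median = 1120
|x − 1120|: 421, 27, 153, 0, 136, 85, 227, 45, 208
Sorted deviations: 0, 27, 45, 85, 136, 153, 208, 227, 421 → MAD = 136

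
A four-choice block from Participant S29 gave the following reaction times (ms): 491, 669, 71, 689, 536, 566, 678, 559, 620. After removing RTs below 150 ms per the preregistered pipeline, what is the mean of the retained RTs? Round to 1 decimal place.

Excluded: 71
Retained (n=8): Σ = 4808
Mean = 4808/8 = 601.0000

601.0 ms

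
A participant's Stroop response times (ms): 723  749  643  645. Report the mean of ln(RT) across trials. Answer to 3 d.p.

ln(RT): 6.5834, 6.6187, 6.4661, 6.4693
Σ ln(RT) = 26.1375
Mean = 26.1375/4 = 6.53439

6.534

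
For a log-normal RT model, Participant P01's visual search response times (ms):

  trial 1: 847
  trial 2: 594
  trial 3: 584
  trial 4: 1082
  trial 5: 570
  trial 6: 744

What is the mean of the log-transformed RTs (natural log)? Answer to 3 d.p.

ln(RT): 6.7417, 6.3869, 6.3699, 6.9866, 6.3456, 6.6120
Σ ln(RT) = 39.4427
Mean = 39.4427/6 = 6.57379

6.574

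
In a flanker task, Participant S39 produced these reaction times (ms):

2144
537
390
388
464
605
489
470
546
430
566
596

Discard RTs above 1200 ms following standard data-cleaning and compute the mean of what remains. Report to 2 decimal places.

498.27 ms

Excluded: 2144
Retained (n=11): Σ = 5481
Mean = 5481/11 = 498.2727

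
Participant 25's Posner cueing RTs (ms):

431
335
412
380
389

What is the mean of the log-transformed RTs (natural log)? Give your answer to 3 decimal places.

ln(RT): 6.0661, 5.8141, 6.0210, 5.9402, 5.9636
Σ ln(RT) = 29.8050
Mean = 29.8050/5 = 5.96100

5.961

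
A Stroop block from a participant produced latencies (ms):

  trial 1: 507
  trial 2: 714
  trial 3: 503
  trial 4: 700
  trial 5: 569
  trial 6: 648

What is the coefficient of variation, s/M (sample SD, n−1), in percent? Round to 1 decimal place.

n = 6, Σ = 3641, M = 606.8333
Σ(x−M)² = 44038.833; s = √(44038.833/5) = 93.8497
CV = 93.8497 / 606.8333 = 0.15465 = 15.465%

15.5%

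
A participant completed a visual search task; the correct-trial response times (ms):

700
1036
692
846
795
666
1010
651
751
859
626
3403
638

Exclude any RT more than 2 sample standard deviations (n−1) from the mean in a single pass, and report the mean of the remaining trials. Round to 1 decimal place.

n = 13, ΣRT = 12673, M = 974.846
Σ(x−M)² = 6604343.69; s = √(6604343.69/12) = 741.864
Cutoffs: 974.846 ± 2·741.864 → [-508.9, 2458.6]
Outside: 3403 → excluded.
Retained (n=12): Σ = 9270, mean = 9270/12 = 772.500

772.5 ms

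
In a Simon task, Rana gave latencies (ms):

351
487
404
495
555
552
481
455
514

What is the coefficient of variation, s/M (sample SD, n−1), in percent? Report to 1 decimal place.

13.9%

n = 9, Σ = 4294, M = 477.1111
Σ(x−M)² = 35206.889; s = √(35206.889/8) = 66.3390
CV = 66.3390 / 477.1111 = 0.13904 = 13.904%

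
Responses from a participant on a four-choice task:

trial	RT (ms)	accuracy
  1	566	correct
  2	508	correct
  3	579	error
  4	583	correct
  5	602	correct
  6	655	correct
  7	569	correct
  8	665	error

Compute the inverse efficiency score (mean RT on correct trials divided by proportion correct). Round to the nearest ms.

774 ms

Correct trials (n=6): 566, 508, 583, 602, 655, 569
Mean correct RT = 3483/6 = 580.5000 ms
Proportion correct = 6/8
IES = 580.5000 / (6/8) = 774.000 ms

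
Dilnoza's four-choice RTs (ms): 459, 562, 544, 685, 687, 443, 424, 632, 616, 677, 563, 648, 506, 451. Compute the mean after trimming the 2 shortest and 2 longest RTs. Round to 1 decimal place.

565.8 ms

Sorted: 424, 443, 451, 459, 506, 544, 562, 563, 616, 632, 648, 677, 685, 687
Drop lowest 2 (424, 443) and highest 2 (685, 687)
Remaining (n=10): Σ = 5658, mean = 5658/10 = 565.800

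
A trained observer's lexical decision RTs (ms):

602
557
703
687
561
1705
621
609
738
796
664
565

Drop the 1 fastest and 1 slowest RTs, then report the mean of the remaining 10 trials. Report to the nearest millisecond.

655 ms

Sorted: 557, 561, 565, 602, 609, 621, 664, 687, 703, 738, 796, 1705
Drop lowest 1 (557) and highest 1 (1705)
Remaining (n=10): Σ = 6546, mean = 6546/10 = 654.600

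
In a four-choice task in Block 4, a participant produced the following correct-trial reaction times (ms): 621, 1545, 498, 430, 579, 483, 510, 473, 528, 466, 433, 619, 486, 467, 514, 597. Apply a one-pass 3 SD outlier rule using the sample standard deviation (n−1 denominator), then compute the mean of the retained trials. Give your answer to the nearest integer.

514 ms

n = 16, ΣRT = 9249, M = 578.062
Σ(x−M)² = 1052908.94; s = √(1052908.94/15) = 264.941
Cutoffs: 578.062 ± 3·264.941 → [-216.8, 1372.9]
Outside: 1545 → excluded.
Retained (n=15): Σ = 7704, mean = 7704/15 = 513.600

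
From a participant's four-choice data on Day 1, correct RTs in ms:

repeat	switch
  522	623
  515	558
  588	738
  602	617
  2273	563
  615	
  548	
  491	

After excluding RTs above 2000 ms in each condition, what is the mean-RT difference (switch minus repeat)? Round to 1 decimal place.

65.4 ms

repeat: exclude 2273
M(repeat) = 3881/7 = 554.429
M(switch) = 3099/5 = 619.800
Difference = 619.800 − 554.429 = 65.371 ms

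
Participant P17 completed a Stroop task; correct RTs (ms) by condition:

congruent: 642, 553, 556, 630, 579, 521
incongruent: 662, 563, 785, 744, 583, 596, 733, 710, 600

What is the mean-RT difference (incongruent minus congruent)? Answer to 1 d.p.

M(congruent) = 3481/6 = 580.167
M(incongruent) = 5976/9 = 664.000
Difference = 664.000 − 580.167 = 83.833 ms

83.8 ms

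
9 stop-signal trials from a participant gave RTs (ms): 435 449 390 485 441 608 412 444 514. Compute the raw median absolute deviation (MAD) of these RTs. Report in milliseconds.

32 ms

Sorted: 390, 412, 435, 441, 444, 449, 485, 514, 608 → median = 444
|x − 444|: 9, 5, 54, 41, 3, 164, 32, 0, 70
Sorted deviations: 0, 3, 5, 9, 32, 41, 54, 70, 164 → MAD = 32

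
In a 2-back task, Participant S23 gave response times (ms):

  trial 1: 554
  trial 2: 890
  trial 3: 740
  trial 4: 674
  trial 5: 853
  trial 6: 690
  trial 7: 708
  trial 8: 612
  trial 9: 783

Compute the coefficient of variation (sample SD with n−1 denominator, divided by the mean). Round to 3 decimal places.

n = 9, Σ = 6504, M = 722.6667
Σ(x−M)² = 93274.000; s = √(93274.000/8) = 107.9780
CV = 107.9780 / 722.6667 = 0.14942

0.149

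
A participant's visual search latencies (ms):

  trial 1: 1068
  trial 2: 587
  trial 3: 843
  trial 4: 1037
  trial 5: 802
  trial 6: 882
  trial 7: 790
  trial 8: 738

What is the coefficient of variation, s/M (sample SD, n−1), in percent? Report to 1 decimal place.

n = 8, Σ = 6747, M = 843.3750
Σ(x−M)² = 170831.875; s = √(170831.875/7) = 156.2196
CV = 156.2196 / 843.3750 = 0.18523 = 18.523%

18.5%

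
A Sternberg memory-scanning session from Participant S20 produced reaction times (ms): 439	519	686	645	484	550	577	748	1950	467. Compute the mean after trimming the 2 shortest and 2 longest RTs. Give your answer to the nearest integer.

577 ms

Sorted: 439, 467, 484, 519, 550, 577, 645, 686, 748, 1950
Drop lowest 2 (439, 467) and highest 2 (748, 1950)
Remaining (n=6): Σ = 3461, mean = 3461/6 = 576.833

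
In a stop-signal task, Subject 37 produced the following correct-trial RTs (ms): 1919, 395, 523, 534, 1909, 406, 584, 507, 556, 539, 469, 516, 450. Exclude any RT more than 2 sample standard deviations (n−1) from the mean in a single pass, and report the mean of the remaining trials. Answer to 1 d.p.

n = 13, ΣRT = 9307, M = 715.923
Σ(x−M)² = 3429770.92; s = √(3429770.92/12) = 534.616
Cutoffs: 715.923 ± 2·534.616 → [-353.3, 1785.2]
Outside: 1909, 1919 → excluded.
Retained (n=11): Σ = 5479, mean = 5479/11 = 498.091

498.1 ms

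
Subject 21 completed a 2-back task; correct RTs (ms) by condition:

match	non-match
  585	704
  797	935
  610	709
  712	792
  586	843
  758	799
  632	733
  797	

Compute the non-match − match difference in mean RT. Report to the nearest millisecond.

M(match) = 5477/8 = 684.625
M(non-match) = 5515/7 = 787.857
Difference = 787.857 − 684.625 = 103.232 ms

103 ms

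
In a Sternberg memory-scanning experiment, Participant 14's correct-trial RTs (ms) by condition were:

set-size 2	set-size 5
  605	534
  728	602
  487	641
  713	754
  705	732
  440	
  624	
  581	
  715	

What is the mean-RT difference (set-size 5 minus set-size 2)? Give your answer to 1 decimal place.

30.6 ms

M(set-size 2) = 5598/9 = 622.000
M(set-size 5) = 3263/5 = 652.600
Difference = 652.600 − 622.000 = 30.600 ms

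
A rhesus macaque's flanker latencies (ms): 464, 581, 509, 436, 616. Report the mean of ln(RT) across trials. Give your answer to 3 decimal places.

6.248

ln(RT): 6.1399, 6.3648, 6.2324, 6.0776, 6.4232
Σ ln(RT) = 31.2380
Mean = 31.2380/5 = 6.24759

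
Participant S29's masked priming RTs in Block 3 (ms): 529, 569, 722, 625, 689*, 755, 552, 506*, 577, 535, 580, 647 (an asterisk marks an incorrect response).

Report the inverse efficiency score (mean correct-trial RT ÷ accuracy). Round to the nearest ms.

Correct trials (n=10): 529, 569, 722, 625, 755, 552, 577, 535, 580, 647
Mean correct RT = 6091/10 = 609.1000 ms
Proportion correct = 10/12
IES = 609.1000 / (10/12) = 730.920 ms

731 ms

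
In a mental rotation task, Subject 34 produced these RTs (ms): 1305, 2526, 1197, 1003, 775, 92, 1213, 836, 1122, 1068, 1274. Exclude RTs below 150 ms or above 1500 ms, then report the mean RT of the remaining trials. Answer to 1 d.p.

1088.1 ms

Excluded: 92, 2526
Retained (n=9): Σ = 9793
Mean = 9793/9 = 1088.1111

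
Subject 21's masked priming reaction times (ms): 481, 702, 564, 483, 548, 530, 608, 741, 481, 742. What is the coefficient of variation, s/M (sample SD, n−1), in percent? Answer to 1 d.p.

n = 10, Σ = 5880, M = 588.0000
Σ(x−M)² = 99984.000; s = √(99984.000/9) = 105.4008
CV = 105.4008 / 588.0000 = 0.17925 = 17.925%

17.9%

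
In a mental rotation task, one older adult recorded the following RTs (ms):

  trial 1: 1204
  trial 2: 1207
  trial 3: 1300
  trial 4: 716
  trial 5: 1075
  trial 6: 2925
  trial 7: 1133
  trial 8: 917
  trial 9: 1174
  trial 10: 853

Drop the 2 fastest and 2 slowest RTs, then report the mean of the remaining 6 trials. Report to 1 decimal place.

1118.3 ms

Sorted: 716, 853, 917, 1075, 1133, 1174, 1204, 1207, 1300, 2925
Drop lowest 2 (716, 853) and highest 2 (1300, 2925)
Remaining (n=6): Σ = 6710, mean = 6710/6 = 1118.333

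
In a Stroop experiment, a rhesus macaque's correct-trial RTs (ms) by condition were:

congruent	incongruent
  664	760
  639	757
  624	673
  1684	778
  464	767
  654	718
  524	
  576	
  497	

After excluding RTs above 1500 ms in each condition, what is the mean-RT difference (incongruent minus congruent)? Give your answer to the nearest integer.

162 ms

congruent: exclude 1684
M(congruent) = 4642/8 = 580.250
M(incongruent) = 4453/6 = 742.167
Difference = 742.167 − 580.250 = 161.917 ms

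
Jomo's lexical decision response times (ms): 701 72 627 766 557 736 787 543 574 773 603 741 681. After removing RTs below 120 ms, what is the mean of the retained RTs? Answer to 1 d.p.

674.1 ms

Excluded: 72
Retained (n=12): Σ = 8089
Mean = 8089/12 = 674.0833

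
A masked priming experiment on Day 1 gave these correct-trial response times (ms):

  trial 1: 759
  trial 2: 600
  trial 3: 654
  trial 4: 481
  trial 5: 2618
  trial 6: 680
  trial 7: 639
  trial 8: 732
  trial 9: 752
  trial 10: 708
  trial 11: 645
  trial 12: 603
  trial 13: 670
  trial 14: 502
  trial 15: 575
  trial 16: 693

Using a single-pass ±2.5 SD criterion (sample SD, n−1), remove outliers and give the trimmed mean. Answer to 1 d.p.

n = 16, ΣRT = 12311, M = 769.438
Σ(x−M)² = 3741261.94; s = √(3741261.94/15) = 499.417
Cutoffs: 769.438 ± 2.5·499.417 → [-479.1, 2018.0]
Outside: 2618 → excluded.
Retained (n=15): Σ = 9693, mean = 9693/15 = 646.200

646.2 ms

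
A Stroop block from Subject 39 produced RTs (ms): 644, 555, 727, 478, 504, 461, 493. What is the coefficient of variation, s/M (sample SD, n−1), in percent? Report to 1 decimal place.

17.9%

n = 7, Σ = 3862, M = 551.7143
Σ(x−M)² = 58639.429; s = √(58639.429/6) = 98.8597
CV = 98.8597 / 551.7143 = 0.17919 = 17.919%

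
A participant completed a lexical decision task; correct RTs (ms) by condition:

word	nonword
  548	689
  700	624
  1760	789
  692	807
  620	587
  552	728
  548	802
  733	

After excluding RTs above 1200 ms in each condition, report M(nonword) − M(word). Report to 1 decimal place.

word: exclude 1760
M(word) = 4393/7 = 627.571
M(nonword) = 5026/7 = 718.000
Difference = 718.000 − 627.571 = 90.429 ms

90.4 ms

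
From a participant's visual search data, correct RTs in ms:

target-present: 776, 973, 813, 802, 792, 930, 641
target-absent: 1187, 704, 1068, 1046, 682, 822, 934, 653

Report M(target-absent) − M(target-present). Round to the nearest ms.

69 ms

M(target-present) = 5727/7 = 818.143
M(target-absent) = 7096/8 = 887.000
Difference = 887.000 − 818.143 = 68.857 ms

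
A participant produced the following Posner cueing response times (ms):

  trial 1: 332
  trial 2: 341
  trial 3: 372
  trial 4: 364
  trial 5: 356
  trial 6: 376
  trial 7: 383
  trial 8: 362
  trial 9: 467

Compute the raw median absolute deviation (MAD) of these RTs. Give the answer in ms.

12 ms

Sorted: 332, 341, 356, 362, 364, 372, 376, 383, 467 → median = 364
|x − 364|: 32, 23, 8, 0, 8, 12, 19, 2, 103
Sorted deviations: 0, 2, 8, 8, 12, 19, 23, 32, 103 → MAD = 12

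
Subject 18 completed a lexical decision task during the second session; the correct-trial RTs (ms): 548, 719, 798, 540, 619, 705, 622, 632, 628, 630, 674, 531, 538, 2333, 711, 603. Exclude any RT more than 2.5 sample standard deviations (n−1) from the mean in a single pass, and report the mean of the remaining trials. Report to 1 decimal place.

n = 16, ΣRT = 11831, M = 739.438
Σ(x−M)² = 2792861.94; s = √(2792861.94/15) = 431.498
Cutoffs: 739.438 ± 2.5·431.498 → [-339.3, 1818.2]
Outside: 2333 → excluded.
Retained (n=15): Σ = 9498, mean = 9498/15 = 633.200

633.2 ms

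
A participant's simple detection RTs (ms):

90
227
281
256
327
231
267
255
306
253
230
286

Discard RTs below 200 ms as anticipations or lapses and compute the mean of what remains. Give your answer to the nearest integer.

265 ms

Excluded: 90
Retained (n=11): Σ = 2919
Mean = 2919/11 = 265.3636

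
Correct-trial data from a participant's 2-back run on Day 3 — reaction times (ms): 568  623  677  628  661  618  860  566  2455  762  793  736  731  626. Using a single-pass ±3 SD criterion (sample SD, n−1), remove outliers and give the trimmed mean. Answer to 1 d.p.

680.7 ms

n = 14, ΣRT = 11304, M = 807.429
Σ(x−M)² = 3019545.43; s = √(3019545.43/13) = 481.947
Cutoffs: 807.429 ± 3·481.947 → [-638.4, 2253.3]
Outside: 2455 → excluded.
Retained (n=13): Σ = 8849, mean = 8849/13 = 680.692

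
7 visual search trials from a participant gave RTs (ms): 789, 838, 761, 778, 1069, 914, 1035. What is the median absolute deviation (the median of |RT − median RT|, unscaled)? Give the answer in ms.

Sorted: 761, 778, 789, 838, 914, 1035, 1069 → median = 838
|x − 838|: 49, 0, 77, 60, 231, 76, 197
Sorted deviations: 0, 49, 60, 76, 77, 197, 231 → MAD = 76

76 ms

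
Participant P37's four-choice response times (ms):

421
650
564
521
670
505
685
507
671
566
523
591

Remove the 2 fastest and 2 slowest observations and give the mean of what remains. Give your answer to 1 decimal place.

574.0 ms

Sorted: 421, 505, 507, 521, 523, 564, 566, 591, 650, 670, 671, 685
Drop lowest 2 (421, 505) and highest 2 (671, 685)
Remaining (n=8): Σ = 4592, mean = 4592/8 = 574.000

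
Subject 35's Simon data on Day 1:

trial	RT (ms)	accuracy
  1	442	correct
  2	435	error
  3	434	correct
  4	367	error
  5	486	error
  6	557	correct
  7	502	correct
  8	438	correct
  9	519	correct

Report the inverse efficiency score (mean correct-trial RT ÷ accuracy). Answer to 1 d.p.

Correct trials (n=6): 442, 434, 557, 502, 438, 519
Mean correct RT = 2892/6 = 482.0000 ms
Proportion correct = 6/9
IES = 482.0000 / (6/9) = 723.000 ms

723.0 ms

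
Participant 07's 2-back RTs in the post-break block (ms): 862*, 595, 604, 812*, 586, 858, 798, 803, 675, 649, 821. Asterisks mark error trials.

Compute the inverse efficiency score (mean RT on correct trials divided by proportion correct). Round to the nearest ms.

Correct trials (n=9): 595, 604, 586, 858, 798, 803, 675, 649, 821
Mean correct RT = 6389/9 = 709.8889 ms
Proportion correct = 9/11
IES = 709.8889 / (9/11) = 867.642 ms

868 ms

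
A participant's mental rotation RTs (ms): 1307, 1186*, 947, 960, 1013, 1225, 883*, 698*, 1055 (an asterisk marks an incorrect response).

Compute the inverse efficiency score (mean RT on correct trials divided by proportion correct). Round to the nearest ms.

1627 ms

Correct trials (n=6): 1307, 947, 960, 1013, 1225, 1055
Mean correct RT = 6507/6 = 1084.5000 ms
Proportion correct = 6/9
IES = 1084.5000 / (6/9) = 1626.750 ms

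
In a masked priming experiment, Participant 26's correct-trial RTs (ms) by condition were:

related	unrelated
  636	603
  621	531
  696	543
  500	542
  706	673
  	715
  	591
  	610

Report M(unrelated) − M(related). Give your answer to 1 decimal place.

M(related) = 3159/5 = 631.800
M(unrelated) = 4808/8 = 601.000
Difference = 601.000 − 631.800 = -30.800 ms

-30.8 ms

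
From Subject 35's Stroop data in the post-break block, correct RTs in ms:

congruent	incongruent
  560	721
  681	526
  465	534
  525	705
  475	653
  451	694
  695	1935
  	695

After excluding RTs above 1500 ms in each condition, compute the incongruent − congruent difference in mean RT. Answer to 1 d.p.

incongruent: exclude 1935
M(congruent) = 3852/7 = 550.286
M(incongruent) = 4528/7 = 646.857
Difference = 646.857 − 550.286 = 96.571 ms

96.6 ms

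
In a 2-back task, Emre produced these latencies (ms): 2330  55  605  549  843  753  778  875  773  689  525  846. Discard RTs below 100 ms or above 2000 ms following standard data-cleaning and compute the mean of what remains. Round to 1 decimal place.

723.6 ms

Excluded: 55, 2330
Retained (n=10): Σ = 7236
Mean = 7236/10 = 723.6000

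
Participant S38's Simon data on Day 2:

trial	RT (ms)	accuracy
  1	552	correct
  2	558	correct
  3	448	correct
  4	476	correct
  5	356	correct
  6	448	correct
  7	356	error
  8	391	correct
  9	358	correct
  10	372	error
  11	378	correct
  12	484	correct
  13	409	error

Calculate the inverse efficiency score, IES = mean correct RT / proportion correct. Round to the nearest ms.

578 ms

Correct trials (n=10): 552, 558, 448, 476, 356, 448, 391, 358, 378, 484
Mean correct RT = 4449/10 = 444.9000 ms
Proportion correct = 10/13
IES = 444.9000 / (10/13) = 578.370 ms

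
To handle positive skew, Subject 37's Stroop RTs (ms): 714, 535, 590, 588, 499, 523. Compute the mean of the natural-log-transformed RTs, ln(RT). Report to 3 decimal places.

6.347

ln(RT): 6.5709, 6.2823, 6.3801, 6.3767, 6.2126, 6.2596
Σ ln(RT) = 38.0822
Mean = 38.0822/6 = 6.34703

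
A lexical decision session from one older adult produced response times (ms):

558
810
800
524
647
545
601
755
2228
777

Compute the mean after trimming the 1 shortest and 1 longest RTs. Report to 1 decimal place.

Sorted: 524, 545, 558, 601, 647, 755, 777, 800, 810, 2228
Drop lowest 1 (524) and highest 1 (2228)
Remaining (n=8): Σ = 5493, mean = 5493/8 = 686.625

686.6 ms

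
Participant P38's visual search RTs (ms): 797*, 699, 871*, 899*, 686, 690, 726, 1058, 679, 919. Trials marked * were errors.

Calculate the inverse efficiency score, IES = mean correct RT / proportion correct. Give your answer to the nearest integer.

1114 ms

Correct trials (n=7): 699, 686, 690, 726, 1058, 679, 919
Mean correct RT = 5457/7 = 779.5714 ms
Proportion correct = 7/10
IES = 779.5714 / (7/10) = 1113.673 ms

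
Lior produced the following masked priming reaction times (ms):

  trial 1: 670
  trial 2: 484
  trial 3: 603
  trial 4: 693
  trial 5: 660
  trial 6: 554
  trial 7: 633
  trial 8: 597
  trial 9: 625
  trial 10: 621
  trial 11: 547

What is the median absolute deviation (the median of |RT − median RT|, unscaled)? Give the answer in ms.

Sorted: 484, 547, 554, 597, 603, 621, 625, 633, 660, 670, 693 → median = 621
|x − 621|: 49, 137, 18, 72, 39, 67, 12, 24, 4, 0, 74
Sorted deviations: 0, 4, 12, 18, 24, 39, 49, 67, 72, 74, 137 → MAD = 39

39 ms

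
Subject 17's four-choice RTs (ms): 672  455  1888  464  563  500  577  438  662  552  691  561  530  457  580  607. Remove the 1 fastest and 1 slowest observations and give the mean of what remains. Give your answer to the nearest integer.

562 ms

Sorted: 438, 455, 457, 464, 500, 530, 552, 561, 563, 577, 580, 607, 662, 672, 691, 1888
Drop lowest 1 (438) and highest 1 (1888)
Remaining (n=14): Σ = 7871, mean = 7871/14 = 562.214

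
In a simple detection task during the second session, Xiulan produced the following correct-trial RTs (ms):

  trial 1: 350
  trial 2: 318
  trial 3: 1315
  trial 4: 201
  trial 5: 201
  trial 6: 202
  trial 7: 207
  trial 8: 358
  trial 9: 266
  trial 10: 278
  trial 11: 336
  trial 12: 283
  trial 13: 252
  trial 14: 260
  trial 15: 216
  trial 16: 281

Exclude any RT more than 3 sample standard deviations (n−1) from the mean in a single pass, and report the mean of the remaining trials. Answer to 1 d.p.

n = 16, ΣRT = 5324, M = 332.750
Σ(x−M)² = 1071653.00; s = √(1071653.00/15) = 267.289
Cutoffs: 332.750 ± 3·267.289 → [-469.1, 1134.6]
Outside: 1315 → excluded.
Retained (n=15): Σ = 4009, mean = 4009/15 = 267.267

267.3 ms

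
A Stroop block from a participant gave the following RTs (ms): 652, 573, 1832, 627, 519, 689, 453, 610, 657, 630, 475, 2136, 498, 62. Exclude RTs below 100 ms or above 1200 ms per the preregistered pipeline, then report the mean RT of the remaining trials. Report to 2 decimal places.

580.27 ms

Excluded: 62, 1832, 2136
Retained (n=11): Σ = 6383
Mean = 6383/11 = 580.2727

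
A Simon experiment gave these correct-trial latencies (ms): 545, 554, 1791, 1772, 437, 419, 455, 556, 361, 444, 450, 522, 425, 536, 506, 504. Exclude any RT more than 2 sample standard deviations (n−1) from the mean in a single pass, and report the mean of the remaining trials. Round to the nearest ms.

480 ms

n = 16, ΣRT = 10277, M = 642.312
Σ(x−M)² = 3013665.44; s = √(3013665.44/15) = 448.231
Cutoffs: 642.312 ± 2·448.231 → [-254.1, 1538.8]
Outside: 1772, 1791 → excluded.
Retained (n=14): Σ = 6714, mean = 6714/14 = 479.571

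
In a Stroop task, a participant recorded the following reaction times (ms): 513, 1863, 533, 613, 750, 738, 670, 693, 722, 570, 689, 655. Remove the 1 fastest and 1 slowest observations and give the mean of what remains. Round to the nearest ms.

Sorted: 513, 533, 570, 613, 655, 670, 689, 693, 722, 738, 750, 1863
Drop lowest 1 (513) and highest 1 (1863)
Remaining (n=10): Σ = 6633, mean = 6633/10 = 663.300

663 ms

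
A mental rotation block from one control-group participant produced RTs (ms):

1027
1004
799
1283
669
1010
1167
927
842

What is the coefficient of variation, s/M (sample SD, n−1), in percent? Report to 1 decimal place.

19.3%

n = 9, Σ = 8728, M = 969.7778
Σ(x−M)² = 280857.556; s = √(280857.556/8) = 187.3691
CV = 187.3691 / 969.7778 = 0.19321 = 19.321%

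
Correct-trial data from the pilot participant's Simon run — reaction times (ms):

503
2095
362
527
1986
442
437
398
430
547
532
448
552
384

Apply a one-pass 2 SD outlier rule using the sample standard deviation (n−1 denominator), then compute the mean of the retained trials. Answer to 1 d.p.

463.5 ms

n = 14, ΣRT = 9643, M = 688.786
Σ(x−M)² = 4317776.36; s = √(4317776.36/13) = 576.313
Cutoffs: 688.786 ± 2·576.313 → [-463.8, 1841.4]
Outside: 1986, 2095 → excluded.
Retained (n=12): Σ = 5562, mean = 5562/12 = 463.500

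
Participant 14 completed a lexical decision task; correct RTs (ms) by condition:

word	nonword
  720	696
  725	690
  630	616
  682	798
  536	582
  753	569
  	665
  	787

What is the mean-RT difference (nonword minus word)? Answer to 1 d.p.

M(word) = 4046/6 = 674.333
M(nonword) = 5403/8 = 675.375
Difference = 675.375 − 674.333 = 1.042 ms

1.0 ms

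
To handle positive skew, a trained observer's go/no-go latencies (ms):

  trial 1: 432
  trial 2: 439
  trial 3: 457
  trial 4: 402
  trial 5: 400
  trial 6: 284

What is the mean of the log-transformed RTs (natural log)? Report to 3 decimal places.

ln(RT): 6.0684, 6.0845, 6.1247, 5.9965, 5.9915, 5.6490
Σ ln(RT) = 35.9145
Mean = 35.9145/6 = 5.98575

5.986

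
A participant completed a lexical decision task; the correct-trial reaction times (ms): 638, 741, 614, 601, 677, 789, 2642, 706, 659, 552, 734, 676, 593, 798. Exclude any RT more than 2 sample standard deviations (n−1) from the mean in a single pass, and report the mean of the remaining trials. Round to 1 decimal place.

n = 14, ΣRT = 11420, M = 815.714
Σ(x−M)² = 3661484.86; s = √(3661484.86/13) = 530.710
Cutoffs: 815.714 ± 2·530.710 → [-245.7, 1877.1]
Outside: 2642 → excluded.
Retained (n=13): Σ = 8778, mean = 8778/13 = 675.231

675.2 ms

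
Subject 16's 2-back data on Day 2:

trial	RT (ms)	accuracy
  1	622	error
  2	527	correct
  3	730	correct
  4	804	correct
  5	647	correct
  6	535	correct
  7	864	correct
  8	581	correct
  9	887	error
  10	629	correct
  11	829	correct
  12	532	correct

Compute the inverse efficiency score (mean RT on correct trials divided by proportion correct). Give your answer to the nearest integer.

Correct trials (n=10): 527, 730, 804, 647, 535, 864, 581, 629, 829, 532
Mean correct RT = 6678/10 = 667.8000 ms
Proportion correct = 10/12
IES = 667.8000 / (10/12) = 801.360 ms

801 ms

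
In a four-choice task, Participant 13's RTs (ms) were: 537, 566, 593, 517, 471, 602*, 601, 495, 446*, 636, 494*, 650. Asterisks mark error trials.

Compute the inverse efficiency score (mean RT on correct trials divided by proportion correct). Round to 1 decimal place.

Correct trials (n=9): 537, 566, 593, 517, 471, 601, 495, 636, 650
Mean correct RT = 5066/9 = 562.8889 ms
Proportion correct = 9/12
IES = 562.8889 / (9/12) = 750.519 ms

750.5 ms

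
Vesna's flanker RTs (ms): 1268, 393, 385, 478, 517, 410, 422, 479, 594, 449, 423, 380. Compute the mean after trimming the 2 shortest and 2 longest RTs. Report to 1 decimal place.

446.4 ms

Sorted: 380, 385, 393, 410, 422, 423, 449, 478, 479, 517, 594, 1268
Drop lowest 2 (380, 385) and highest 2 (594, 1268)
Remaining (n=8): Σ = 3571, mean = 3571/8 = 446.375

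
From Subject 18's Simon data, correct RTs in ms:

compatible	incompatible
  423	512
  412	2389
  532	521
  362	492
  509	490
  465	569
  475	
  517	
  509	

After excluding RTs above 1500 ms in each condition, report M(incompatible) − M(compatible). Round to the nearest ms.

incompatible: exclude 2389
M(compatible) = 4204/9 = 467.111
M(incompatible) = 2584/5 = 516.800
Difference = 516.800 − 467.111 = 49.689 ms

50 ms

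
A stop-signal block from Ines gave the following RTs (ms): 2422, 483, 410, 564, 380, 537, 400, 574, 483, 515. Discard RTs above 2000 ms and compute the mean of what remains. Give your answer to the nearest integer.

Excluded: 2422
Retained (n=9): Σ = 4346
Mean = 4346/9 = 482.8889

483 ms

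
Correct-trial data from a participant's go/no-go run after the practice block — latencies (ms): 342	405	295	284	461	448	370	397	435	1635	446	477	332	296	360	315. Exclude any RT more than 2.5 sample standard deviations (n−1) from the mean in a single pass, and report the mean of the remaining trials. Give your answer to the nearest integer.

n = 16, ΣRT = 7298, M = 456.125
Σ(x−M)² = 1543163.75; s = √(1543163.75/15) = 320.745
Cutoffs: 456.125 ± 2.5·320.745 → [-345.7, 1258.0]
Outside: 1635 → excluded.
Retained (n=15): Σ = 5663, mean = 5663/15 = 377.533

378 ms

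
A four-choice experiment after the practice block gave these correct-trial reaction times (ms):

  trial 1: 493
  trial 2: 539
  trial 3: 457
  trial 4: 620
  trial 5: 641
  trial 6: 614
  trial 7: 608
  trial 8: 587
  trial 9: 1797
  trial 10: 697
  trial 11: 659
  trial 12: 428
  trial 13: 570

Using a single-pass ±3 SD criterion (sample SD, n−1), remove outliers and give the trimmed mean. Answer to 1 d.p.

576.1 ms

n = 13, ΣRT = 8710, M = 670.000
Σ(x−M)² = 1450612.00; s = √(1450612.00/12) = 347.684
Cutoffs: 670.000 ± 3·347.684 → [-373.1, 1713.1]
Outside: 1797 → excluded.
Retained (n=12): Σ = 6913, mean = 6913/12 = 576.083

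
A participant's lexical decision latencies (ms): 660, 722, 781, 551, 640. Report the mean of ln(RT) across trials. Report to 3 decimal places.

ln(RT): 6.4922, 6.5820, 6.6606, 6.3117, 6.4615
Σ ln(RT) = 32.5080
Mean = 32.5080/5 = 6.50161

6.502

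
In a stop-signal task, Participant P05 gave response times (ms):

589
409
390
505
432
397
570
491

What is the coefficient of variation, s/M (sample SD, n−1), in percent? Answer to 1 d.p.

16.5%

n = 8, Σ = 3783, M = 472.8750
Σ(x−M)² = 42654.875; s = √(42654.875/7) = 78.0612
CV = 78.0612 / 472.8750 = 0.16508 = 16.508%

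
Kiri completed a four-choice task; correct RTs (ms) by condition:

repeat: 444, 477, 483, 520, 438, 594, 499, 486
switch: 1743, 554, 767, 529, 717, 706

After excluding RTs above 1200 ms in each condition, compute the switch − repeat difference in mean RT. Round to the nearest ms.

162 ms

switch: exclude 1743
M(repeat) = 3941/8 = 492.625
M(switch) = 3273/5 = 654.600
Difference = 654.600 − 492.625 = 161.975 ms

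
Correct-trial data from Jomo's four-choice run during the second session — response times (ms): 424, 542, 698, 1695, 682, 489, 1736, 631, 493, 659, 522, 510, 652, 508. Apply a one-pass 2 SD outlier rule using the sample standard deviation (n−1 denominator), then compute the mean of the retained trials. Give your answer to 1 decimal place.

567.5 ms

n = 14, ΣRT = 10241, M = 731.500
Σ(x−M)² = 2351661.50; s = √(2351661.50/13) = 425.320
Cutoffs: 731.500 ± 2·425.320 → [-119.1, 1582.1]
Outside: 1695, 1736 → excluded.
Retained (n=12): Σ = 6810, mean = 6810/12 = 567.500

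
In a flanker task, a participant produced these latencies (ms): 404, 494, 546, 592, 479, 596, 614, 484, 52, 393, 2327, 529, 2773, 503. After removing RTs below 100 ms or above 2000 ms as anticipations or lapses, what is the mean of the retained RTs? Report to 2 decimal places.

512.18 ms

Excluded: 52, 2327, 2773
Retained (n=11): Σ = 5634
Mean = 5634/11 = 512.1818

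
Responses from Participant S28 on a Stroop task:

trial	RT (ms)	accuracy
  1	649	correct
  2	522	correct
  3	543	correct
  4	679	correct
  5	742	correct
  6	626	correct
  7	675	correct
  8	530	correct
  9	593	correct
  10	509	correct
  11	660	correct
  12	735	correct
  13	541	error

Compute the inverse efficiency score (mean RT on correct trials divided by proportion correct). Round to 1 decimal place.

673.7 ms

Correct trials (n=12): 649, 522, 543, 679, 742, 626, 675, 530, 593, 509, 660, 735
Mean correct RT = 7463/12 = 621.9167 ms
Proportion correct = 12/13
IES = 621.9167 / (12/13) = 673.743 ms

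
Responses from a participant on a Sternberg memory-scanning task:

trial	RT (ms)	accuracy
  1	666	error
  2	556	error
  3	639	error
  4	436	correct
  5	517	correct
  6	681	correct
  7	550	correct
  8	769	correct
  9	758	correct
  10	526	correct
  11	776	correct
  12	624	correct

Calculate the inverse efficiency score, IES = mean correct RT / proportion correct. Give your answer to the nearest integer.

Correct trials (n=9): 436, 517, 681, 550, 769, 758, 526, 776, 624
Mean correct RT = 5637/9 = 626.3333 ms
Proportion correct = 9/12
IES = 626.3333 / (9/12) = 835.111 ms

835 ms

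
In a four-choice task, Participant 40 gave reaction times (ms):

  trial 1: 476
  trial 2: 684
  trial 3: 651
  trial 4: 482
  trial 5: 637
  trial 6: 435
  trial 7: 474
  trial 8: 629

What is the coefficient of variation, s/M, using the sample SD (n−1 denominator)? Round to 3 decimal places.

n = 8, Σ = 4468, M = 558.5000
Σ(x−M)² = 70490.000; s = √(70490.000/7) = 100.3494
CV = 100.3494 / 558.5000 = 0.17968

0.180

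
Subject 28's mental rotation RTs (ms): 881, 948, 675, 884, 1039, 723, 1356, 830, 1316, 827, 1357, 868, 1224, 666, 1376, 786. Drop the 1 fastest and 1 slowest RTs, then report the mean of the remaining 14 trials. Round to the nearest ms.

Sorted: 666, 675, 723, 786, 827, 830, 868, 881, 884, 948, 1039, 1224, 1316, 1356, 1357, 1376
Drop lowest 1 (666) and highest 1 (1376)
Remaining (n=14): Σ = 13714, mean = 13714/14 = 979.571

980 ms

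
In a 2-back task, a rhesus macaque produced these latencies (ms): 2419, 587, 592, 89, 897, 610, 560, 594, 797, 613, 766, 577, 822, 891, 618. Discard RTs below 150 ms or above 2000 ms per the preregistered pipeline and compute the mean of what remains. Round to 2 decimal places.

686.46 ms

Excluded: 89, 2419
Retained (n=13): Σ = 8924
Mean = 8924/13 = 686.4615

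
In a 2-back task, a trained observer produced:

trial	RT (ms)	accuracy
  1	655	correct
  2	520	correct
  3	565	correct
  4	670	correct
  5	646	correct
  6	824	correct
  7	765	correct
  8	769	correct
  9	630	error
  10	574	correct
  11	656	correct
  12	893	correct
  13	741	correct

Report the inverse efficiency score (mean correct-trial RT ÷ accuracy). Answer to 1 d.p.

Correct trials (n=12): 655, 520, 565, 670, 646, 824, 765, 769, 574, 656, 893, 741
Mean correct RT = 8278/12 = 689.8333 ms
Proportion correct = 12/13
IES = 689.8333 / (12/13) = 747.319 ms

747.3 ms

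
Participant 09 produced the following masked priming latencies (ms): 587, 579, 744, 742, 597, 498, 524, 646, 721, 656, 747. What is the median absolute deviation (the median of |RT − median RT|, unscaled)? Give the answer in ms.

Sorted: 498, 524, 579, 587, 597, 646, 656, 721, 742, 744, 747 → median = 646
|x − 646|: 59, 67, 98, 96, 49, 148, 122, 0, 75, 10, 101
Sorted deviations: 0, 10, 49, 59, 67, 75, 96, 98, 101, 122, 148 → MAD = 75

75 ms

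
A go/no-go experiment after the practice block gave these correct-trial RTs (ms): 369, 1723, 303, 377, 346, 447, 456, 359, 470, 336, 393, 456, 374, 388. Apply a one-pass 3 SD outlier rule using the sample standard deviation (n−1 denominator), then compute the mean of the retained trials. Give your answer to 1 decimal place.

n = 14, ΣRT = 6797, M = 485.500
Σ(x−M)² = 1681827.50; s = √(1681827.50/13) = 359.682
Cutoffs: 485.500 ± 3·359.682 → [-593.5, 1564.5]
Outside: 1723 → excluded.
Retained (n=13): Σ = 5074, mean = 5074/13 = 390.308

390.3 ms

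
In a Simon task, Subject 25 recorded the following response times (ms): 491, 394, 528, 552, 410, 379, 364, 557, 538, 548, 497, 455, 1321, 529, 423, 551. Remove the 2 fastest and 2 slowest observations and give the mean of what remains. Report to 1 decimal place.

493.0 ms

Sorted: 364, 379, 394, 410, 423, 455, 491, 497, 528, 529, 538, 548, 551, 552, 557, 1321
Drop lowest 2 (364, 379) and highest 2 (557, 1321)
Remaining (n=12): Σ = 5916, mean = 5916/12 = 493.000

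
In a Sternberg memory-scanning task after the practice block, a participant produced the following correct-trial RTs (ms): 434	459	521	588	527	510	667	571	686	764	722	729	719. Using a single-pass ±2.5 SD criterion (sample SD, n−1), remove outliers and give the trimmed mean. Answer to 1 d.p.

607.5 ms

n = 13, ΣRT = 7897, M = 607.462
Σ(x−M)² = 151835.23; s = √(151835.23/12) = 112.485
Cutoffs: 607.462 ± 2.5·112.485 → [326.2, 888.7]
No RTs fall outside the cutoffs; all 13 retained. Mean = 7897/13 = 607.462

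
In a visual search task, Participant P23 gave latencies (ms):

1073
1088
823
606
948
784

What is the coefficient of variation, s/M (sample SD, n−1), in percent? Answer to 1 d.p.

20.9%

n = 6, Σ = 5322, M = 887.0000
Σ(x−M)² = 172384.000; s = √(172384.000/5) = 185.6793
CV = 185.6793 / 887.0000 = 0.20933 = 20.933%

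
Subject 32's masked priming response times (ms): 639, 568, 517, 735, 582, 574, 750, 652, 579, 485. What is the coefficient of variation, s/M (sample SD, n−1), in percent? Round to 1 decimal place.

14.2%

n = 10, Σ = 6081, M = 608.1000
Σ(x−M)² = 66872.900; s = √(66872.900/9) = 86.1993
CV = 86.1993 / 608.1000 = 0.14175 = 14.175%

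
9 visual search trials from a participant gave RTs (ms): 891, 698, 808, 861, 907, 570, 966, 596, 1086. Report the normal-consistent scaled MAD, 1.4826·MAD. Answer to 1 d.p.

155.7 ms

Sorted: 570, 596, 698, 808, 861, 891, 907, 966, 1086 → median = 861
|x − 861| sorted: 0, 30, 46, 53, 105, 163, 225, 265, 291 → MAD = 105
Robust SD ≈ 1.4826 × 105 = 155.673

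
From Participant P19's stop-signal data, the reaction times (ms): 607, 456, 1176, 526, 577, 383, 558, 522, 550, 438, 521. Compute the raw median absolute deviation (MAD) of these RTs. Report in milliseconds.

51 ms

Sorted: 383, 438, 456, 521, 522, 526, 550, 558, 577, 607, 1176 → median = 526
|x − 526|: 81, 70, 650, 0, 51, 143, 32, 4, 24, 88, 5
Sorted deviations: 0, 4, 5, 24, 32, 51, 70, 81, 88, 143, 650 → MAD = 51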